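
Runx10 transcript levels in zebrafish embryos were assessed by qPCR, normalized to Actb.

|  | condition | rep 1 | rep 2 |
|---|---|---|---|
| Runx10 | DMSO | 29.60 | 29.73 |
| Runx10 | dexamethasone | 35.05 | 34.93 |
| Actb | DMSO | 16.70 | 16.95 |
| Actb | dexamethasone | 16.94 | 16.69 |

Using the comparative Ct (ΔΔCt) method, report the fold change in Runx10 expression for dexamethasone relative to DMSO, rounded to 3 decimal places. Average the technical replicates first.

Mean Ct: Runx10 DMSO 29.665; Runx10 dexamethasone 34.990; Actb DMSO 16.825; Actb dexamethasone 16.815
ΔCt(DMSO) = 29.665 − 16.825 = 12.840
ΔCt(dexamethasone) = 34.990 − 16.815 = 18.175
ΔΔCt = 18.175 − 12.840 = 5.335
Fold change = 2^(−5.335) = 0.0248

0.025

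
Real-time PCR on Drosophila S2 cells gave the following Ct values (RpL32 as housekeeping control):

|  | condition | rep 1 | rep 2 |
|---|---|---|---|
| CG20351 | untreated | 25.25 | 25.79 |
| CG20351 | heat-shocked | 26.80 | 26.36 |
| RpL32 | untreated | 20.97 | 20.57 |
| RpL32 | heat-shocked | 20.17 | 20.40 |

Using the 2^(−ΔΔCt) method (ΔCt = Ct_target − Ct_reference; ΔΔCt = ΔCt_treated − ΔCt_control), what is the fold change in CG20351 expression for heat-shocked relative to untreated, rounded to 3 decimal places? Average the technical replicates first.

0.343

Mean Ct: CG20351 untreated 25.520; CG20351 heat-shocked 26.580; RpL32 untreated 20.770; RpL32 heat-shocked 20.285
ΔCt(untreated) = 25.520 − 20.770 = 4.750
ΔCt(heat-shocked) = 26.580 − 20.285 = 6.295
ΔΔCt = 6.295 − 4.750 = 1.545
Fold change = 2^(−1.545) = 0.3427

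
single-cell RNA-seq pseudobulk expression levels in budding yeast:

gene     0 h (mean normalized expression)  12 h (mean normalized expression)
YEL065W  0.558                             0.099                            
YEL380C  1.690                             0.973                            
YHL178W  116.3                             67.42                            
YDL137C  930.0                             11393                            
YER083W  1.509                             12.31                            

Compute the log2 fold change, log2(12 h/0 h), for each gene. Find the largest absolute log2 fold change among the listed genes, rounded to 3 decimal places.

log2(0.099/0.558) = -2.495  (YEL065W)
log2(0.973/1.690) = -0.797  (YEL380C)
log2(67.42/116.3) = -0.787  (YHL178W)
log2(11393/930.0) = 3.615  (YDL137C)
log2(12.31/1.509) = 3.028  (YER083W)
The largest magnitude belongs to YDL137C.

3.615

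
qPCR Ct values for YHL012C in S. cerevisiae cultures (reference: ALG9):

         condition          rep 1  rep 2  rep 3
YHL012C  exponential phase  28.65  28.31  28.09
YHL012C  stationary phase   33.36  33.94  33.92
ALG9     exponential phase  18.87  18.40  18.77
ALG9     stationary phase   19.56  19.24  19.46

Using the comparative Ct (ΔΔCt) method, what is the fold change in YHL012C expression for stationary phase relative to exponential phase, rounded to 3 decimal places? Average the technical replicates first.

Mean Ct: YHL012C exponential phase 28.350; YHL012C stationary phase 33.740; ALG9 exponential phase 18.680; ALG9 stationary phase 19.420
ΔCt(exponential phase) = 28.350 − 18.680 = 9.670
ΔCt(stationary phase) = 33.740 − 19.420 = 14.320
ΔΔCt = 14.320 − 9.670 = 4.650
Fold change = 2^(−4.650) = 0.0398

0.040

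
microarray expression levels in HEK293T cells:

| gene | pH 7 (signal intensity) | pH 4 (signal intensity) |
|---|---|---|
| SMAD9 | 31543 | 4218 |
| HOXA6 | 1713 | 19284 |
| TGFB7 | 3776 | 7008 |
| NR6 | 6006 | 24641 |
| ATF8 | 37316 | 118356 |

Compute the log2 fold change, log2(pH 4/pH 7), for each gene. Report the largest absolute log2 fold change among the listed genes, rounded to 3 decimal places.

log2(4218/31543) = -2.903  (SMAD9)
log2(19284/1713) = 3.493  (HOXA6)
log2(7008/3776) = 0.892  (TGFB7)
log2(24641/6006) = 2.037  (NR6)
log2(118356/37316) = 1.665  (ATF8)
The largest magnitude belongs to HOXA6.

3.493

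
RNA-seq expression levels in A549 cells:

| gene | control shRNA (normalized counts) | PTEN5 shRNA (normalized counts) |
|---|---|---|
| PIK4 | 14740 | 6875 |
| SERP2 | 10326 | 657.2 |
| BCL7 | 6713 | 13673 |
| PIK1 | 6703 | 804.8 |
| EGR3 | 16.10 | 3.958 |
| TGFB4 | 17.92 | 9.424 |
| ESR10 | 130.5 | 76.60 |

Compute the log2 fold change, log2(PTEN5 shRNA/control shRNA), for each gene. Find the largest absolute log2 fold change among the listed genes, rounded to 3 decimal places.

log2(6875/14740) = -1.100  (PIK4)
log2(657.2/10326) = -3.974  (SERP2)
log2(13673/6713) = 1.026  (BCL7)
log2(804.8/6703) = -3.058  (PIK1)
log2(3.958/16.10) = -2.024  (EGR3)
log2(9.424/17.92) = -0.927  (TGFB4)
log2(76.60/130.5) = -0.769  (ESR10)
The largest magnitude belongs to SERP2.

3.974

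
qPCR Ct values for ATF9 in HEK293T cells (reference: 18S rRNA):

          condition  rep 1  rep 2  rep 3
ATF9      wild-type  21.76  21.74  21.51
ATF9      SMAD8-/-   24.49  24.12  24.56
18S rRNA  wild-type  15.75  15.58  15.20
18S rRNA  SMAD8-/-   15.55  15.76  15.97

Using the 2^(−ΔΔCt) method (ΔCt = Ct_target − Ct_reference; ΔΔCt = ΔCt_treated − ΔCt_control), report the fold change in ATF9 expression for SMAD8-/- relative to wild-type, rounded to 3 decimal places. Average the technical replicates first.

Mean Ct: ATF9 wild-type 21.670; ATF9 SMAD8-/- 24.390; 18S rRNA wild-type 15.510; 18S rRNA SMAD8-/- 15.760
ΔCt(wild-type) = 21.670 − 15.510 = 6.160
ΔCt(SMAD8-/-) = 24.390 − 15.760 = 8.630
ΔΔCt = 8.630 − 6.160 = 2.470
Fold change = 2^(−2.470) = 0.1805

0.180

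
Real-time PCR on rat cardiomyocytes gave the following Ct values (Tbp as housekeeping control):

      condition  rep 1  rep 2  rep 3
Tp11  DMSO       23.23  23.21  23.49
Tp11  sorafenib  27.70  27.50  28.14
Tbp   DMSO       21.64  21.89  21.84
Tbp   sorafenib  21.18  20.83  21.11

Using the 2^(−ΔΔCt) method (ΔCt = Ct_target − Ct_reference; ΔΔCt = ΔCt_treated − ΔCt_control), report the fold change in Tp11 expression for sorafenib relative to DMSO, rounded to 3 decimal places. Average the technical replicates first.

0.027

Mean Ct: Tp11 DMSO 23.310; Tp11 sorafenib 27.780; Tbp DMSO 21.790; Tbp sorafenib 21.040
ΔCt(DMSO) = 23.310 − 21.790 = 1.520
ΔCt(sorafenib) = 27.780 − 21.040 = 6.740
ΔΔCt = 6.740 − 1.520 = 5.220
Fold change = 2^(−5.220) = 0.0268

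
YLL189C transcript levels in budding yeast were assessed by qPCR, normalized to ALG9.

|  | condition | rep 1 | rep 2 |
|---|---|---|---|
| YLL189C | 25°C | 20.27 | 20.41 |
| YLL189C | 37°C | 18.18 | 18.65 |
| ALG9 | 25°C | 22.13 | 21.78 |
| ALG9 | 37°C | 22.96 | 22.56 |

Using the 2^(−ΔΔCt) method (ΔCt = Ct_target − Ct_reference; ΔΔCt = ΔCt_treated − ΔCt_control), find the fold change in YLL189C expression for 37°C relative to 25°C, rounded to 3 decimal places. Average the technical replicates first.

6.635

Mean Ct: YLL189C 25°C 20.340; YLL189C 37°C 18.415; ALG9 25°C 21.955; ALG9 37°C 22.760
ΔCt(25°C) = 20.340 − 21.955 = -1.615
ΔCt(37°C) = 18.415 − 22.760 = -4.345
ΔΔCt = -4.345 − (-1.615) = -2.730
Fold change = 2^(−(-2.730)) = 2^2.730 = 6.6346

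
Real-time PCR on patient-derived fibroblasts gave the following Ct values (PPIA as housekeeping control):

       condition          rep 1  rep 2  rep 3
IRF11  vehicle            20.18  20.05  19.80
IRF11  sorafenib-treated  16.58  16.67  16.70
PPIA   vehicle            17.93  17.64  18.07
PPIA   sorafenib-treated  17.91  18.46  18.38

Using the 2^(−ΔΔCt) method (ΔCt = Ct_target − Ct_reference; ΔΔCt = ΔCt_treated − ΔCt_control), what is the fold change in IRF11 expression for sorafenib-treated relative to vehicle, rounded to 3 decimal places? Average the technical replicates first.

Mean Ct: IRF11 vehicle 20.010; IRF11 sorafenib-treated 16.650; PPIA vehicle 17.880; PPIA sorafenib-treated 18.250
ΔCt(vehicle) = 20.010 − 17.880 = 2.130
ΔCt(sorafenib-treated) = 16.650 − 18.250 = -1.600
ΔΔCt = -1.600 − 2.130 = -3.730
Fold change = 2^(−(-3.730)) = 2^3.730 = 13.2691

13.269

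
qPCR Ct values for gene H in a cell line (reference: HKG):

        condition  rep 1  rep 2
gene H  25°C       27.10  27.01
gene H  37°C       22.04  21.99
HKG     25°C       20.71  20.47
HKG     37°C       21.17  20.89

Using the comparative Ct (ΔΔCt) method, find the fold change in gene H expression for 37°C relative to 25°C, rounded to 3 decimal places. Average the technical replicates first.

44.632

Mean Ct: gene H 25°C 27.055; gene H 37°C 22.015; HKG 25°C 20.590; HKG 37°C 21.030
ΔCt(25°C) = 27.055 − 20.590 = 6.465
ΔCt(37°C) = 22.015 − 21.030 = 0.985
ΔΔCt = 0.985 − 6.465 = -5.480
Fold change = 2^(−(-5.480)) = 2^5.480 = 44.6318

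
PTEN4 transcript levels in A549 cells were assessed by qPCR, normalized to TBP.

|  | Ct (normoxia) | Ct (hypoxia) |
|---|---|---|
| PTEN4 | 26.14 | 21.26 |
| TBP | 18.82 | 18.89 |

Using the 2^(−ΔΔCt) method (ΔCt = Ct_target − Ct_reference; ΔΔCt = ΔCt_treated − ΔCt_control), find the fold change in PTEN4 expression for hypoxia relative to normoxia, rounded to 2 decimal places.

ΔCt(normoxia) = 26.140 − 18.820 = 7.320
ΔCt(hypoxia) = 21.260 − 18.890 = 2.370
ΔΔCt = 2.370 − 7.320 = -4.950
Fold change = 2^(−(-4.950)) = 2^4.950 = 30.910

30.91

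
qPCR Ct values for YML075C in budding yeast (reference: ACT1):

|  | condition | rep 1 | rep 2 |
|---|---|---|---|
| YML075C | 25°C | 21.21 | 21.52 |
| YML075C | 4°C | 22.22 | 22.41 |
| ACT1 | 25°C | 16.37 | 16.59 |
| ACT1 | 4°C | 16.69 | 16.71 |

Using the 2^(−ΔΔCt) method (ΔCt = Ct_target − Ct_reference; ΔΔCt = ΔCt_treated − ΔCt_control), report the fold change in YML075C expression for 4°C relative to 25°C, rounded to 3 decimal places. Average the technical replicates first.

0.603

Mean Ct: YML075C 25°C 21.365; YML075C 4°C 22.315; ACT1 25°C 16.480; ACT1 4°C 16.700
ΔCt(25°C) = 21.365 − 16.480 = 4.885
ΔCt(4°C) = 22.315 − 16.700 = 5.615
ΔΔCt = 5.615 − 4.885 = 0.730
Fold change = 2^(−0.730) = 0.6029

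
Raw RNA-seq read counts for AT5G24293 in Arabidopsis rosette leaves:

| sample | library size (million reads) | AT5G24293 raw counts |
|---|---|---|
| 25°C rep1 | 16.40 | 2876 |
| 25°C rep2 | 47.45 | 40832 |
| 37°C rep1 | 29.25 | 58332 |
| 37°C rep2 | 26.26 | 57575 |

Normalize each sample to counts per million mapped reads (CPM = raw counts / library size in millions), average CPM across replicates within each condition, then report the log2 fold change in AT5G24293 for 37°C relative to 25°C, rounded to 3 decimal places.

2.015

CPM(25°C rep1) = 2876 / 16.40 = 175.3659
CPM(25°C rep2) = 40832 / 47.45 = 860.5269
CPM(37°C rep1) = 58332 / 29.25 = 1994.2564
CPM(37°C rep2) = 57575 / 26.26 = 2192.4981
mean CPM(25°C) = 517.9464; mean CPM(37°C) = 2093.3773
Fold change = 2093.3773 / 517.9464 = 4.04169
log2(4.04169) = 2.0150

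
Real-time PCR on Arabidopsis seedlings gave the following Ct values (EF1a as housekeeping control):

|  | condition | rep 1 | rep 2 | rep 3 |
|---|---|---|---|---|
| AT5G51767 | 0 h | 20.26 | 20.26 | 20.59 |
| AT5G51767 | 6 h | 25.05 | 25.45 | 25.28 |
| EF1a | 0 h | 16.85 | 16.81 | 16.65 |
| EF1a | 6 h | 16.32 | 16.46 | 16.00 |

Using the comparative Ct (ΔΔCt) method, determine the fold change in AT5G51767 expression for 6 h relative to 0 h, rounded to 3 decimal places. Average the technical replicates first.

0.024

Mean Ct: AT5G51767 0 h 20.370; AT5G51767 6 h 25.260; EF1a 0 h 16.770; EF1a 6 h 16.260
ΔCt(0 h) = 20.370 − 16.770 = 3.600
ΔCt(6 h) = 25.260 − 16.260 = 9.000
ΔΔCt = 9.000 − 3.600 = 5.400
Fold change = 2^(−5.400) = 0.0237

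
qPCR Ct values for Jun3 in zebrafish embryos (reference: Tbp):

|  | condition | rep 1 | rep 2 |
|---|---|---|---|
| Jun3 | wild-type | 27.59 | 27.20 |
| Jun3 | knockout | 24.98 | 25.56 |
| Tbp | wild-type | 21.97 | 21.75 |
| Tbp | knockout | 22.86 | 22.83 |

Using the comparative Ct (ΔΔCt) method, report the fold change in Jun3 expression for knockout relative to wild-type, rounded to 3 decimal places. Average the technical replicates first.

8.634

Mean Ct: Jun3 wild-type 27.395; Jun3 knockout 25.270; Tbp wild-type 21.860; Tbp knockout 22.845
ΔCt(wild-type) = 27.395 − 21.860 = 5.535
ΔCt(knockout) = 25.270 − 22.845 = 2.425
ΔΔCt = 2.425 − 5.535 = -3.110
Fold change = 2^(−(-3.110)) = 2^3.110 = 8.6338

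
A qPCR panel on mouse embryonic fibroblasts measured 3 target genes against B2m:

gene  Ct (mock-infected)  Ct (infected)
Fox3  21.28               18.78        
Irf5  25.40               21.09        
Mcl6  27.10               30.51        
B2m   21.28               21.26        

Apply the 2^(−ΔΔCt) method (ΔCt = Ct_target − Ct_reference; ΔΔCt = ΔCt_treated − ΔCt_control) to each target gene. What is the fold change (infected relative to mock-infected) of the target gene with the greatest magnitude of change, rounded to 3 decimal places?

Fox3: ΔΔCt = (18.78−21.26) − (21.28−21.28) = -2.48 − 0.00 = -2.48; fold change = 2^2.48 = 5.579
Irf5: ΔΔCt = (21.09−21.26) − (25.40−21.28) = -0.17 − 4.12 = -4.29; fold change = 2^4.29 = 19.562
Mcl6: ΔΔCt = (30.51−21.26) − (27.10−21.28) = 9.25 − 5.82 = 3.43; fold change = 2^-3.43 = 0.093
Irf5 has the largest |ΔΔCt| = 4.29.

19.562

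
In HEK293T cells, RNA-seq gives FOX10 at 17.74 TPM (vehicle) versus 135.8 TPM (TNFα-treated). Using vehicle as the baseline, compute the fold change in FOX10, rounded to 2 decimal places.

Fold change = 135.8 / 17.74 = 7.655
FOX10 is upregulated.

7.66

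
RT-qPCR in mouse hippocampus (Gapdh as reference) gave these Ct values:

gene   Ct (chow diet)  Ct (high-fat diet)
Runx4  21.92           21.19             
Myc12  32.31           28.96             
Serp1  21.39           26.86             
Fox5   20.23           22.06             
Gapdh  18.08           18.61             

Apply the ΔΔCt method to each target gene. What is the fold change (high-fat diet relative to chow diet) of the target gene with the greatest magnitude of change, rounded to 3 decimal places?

Runx4: ΔΔCt = (21.19−18.61) − (21.92−18.08) = 2.58 − 3.84 = -1.26; fold change = 2^1.26 = 2.395
Myc12: ΔΔCt = (28.96−18.61) − (32.31−18.08) = 10.35 − 14.23 = -3.88; fold change = 2^3.88 = 14.723
Serp1: ΔΔCt = (26.86−18.61) − (21.39−18.08) = 8.25 − 3.31 = 4.94; fold change = 2^-4.94 = 0.033
Fox5: ΔΔCt = (22.06−18.61) − (20.23−18.08) = 3.45 − 2.15 = 1.30; fold change = 2^-1.30 = 0.406
Serp1 has the largest |ΔΔCt| = 4.94.

0.033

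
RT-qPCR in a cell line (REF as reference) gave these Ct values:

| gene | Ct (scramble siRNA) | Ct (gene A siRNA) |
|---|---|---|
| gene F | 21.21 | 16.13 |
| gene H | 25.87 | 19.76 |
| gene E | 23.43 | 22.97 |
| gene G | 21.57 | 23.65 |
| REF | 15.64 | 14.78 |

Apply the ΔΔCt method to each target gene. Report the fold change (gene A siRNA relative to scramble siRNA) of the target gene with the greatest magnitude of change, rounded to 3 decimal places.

38.055

gene F: ΔΔCt = (16.13−14.78) − (21.21−15.64) = 1.35 − 5.57 = -4.22; fold change = 2^4.22 = 18.636
gene H: ΔΔCt = (19.76−14.78) − (25.87−15.64) = 4.98 − 10.23 = -5.25; fold change = 2^5.25 = 38.055
gene E: ΔΔCt = (22.97−14.78) − (23.43−15.64) = 8.19 − 7.79 = 0.40; fold change = 2^-0.40 = 0.758
gene G: ΔΔCt = (23.65−14.78) − (21.57−15.64) = 8.87 − 5.93 = 2.94; fold change = 2^-2.94 = 0.130
gene H has the largest |ΔΔCt| = 5.25.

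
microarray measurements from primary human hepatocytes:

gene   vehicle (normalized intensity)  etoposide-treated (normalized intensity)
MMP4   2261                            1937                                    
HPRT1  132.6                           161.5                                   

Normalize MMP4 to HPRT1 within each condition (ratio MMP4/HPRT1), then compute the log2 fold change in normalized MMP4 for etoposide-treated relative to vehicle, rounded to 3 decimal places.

MMP4/HPRT1 (vehicle) = 2261 / 132.6 = 17.051
MMP4/HPRT1 (etoposide-treated) = 1937 / 161.5 = 11.994
Fold change = 11.994 / 17.051 = 0.7034
log2(0.7034) = -0.5076

-0.508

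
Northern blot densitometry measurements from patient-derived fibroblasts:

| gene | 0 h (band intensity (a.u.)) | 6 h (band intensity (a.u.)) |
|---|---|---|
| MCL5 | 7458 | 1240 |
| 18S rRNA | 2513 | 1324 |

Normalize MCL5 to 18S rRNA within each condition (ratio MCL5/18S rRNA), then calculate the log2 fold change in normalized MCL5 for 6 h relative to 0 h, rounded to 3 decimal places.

MCL5/18S rRNA (0 h) = 7458 / 2513 = 2.9678
MCL5/18S rRNA (6 h) = 1240 / 1324 = 0.93656
Fold change = 0.93656 / 2.9678 = 0.3156
log2(0.3156) = -1.6639

-1.664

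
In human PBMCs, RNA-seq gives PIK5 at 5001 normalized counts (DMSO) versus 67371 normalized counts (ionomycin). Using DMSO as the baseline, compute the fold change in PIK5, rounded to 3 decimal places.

Fold change = 67371 / 5001 = 13.4715
PIK5 is upregulated.

13.472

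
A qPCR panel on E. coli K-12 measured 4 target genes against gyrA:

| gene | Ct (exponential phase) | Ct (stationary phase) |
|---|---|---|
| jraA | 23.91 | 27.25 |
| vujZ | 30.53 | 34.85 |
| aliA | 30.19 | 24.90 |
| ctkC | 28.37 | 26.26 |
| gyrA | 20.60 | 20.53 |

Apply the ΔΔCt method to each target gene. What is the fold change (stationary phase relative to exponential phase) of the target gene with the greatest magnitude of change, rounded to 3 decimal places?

jraA: ΔΔCt = (27.25−20.53) − (23.91−20.60) = 6.72 − 3.31 = 3.41; fold change = 2^-3.41 = 0.094
vujZ: ΔΔCt = (34.85−20.53) − (30.53−20.60) = 14.32 − 9.93 = 4.39; fold change = 2^-4.39 = 0.048
aliA: ΔΔCt = (24.90−20.53) − (30.19−20.60) = 4.37 − 9.59 = -5.22; fold change = 2^5.22 = 37.271
ctkC: ΔΔCt = (26.26−20.53) − (28.37−20.60) = 5.73 − 7.77 = -2.04; fold change = 2^2.04 = 4.112
aliA has the largest |ΔΔCt| = 5.22.

37.271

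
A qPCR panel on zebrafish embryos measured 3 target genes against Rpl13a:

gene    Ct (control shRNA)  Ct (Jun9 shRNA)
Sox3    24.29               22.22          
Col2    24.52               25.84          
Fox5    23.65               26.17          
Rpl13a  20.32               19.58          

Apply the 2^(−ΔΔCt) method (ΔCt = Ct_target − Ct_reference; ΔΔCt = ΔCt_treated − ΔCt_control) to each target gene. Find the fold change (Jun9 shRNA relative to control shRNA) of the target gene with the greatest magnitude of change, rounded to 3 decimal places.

Sox3: ΔΔCt = (22.22−19.58) − (24.29−20.32) = 2.64 − 3.97 = -1.33; fold change = 2^1.33 = 2.514
Col2: ΔΔCt = (25.84−19.58) − (24.52−20.32) = 6.26 − 4.20 = 2.06; fold change = 2^-2.06 = 0.240
Fox5: ΔΔCt = (26.17−19.58) − (23.65−20.32) = 6.59 − 3.33 = 3.26; fold change = 2^-3.26 = 0.104
Fox5 has the largest |ΔΔCt| = 3.26.

0.104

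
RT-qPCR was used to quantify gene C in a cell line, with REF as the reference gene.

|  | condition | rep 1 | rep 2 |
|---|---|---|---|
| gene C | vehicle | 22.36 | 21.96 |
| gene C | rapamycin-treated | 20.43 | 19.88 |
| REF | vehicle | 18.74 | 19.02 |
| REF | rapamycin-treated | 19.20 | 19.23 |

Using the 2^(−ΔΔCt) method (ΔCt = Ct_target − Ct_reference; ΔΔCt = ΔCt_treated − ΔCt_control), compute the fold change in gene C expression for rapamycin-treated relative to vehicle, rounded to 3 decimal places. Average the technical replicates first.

5.063

Mean Ct: gene C vehicle 22.160; gene C rapamycin-treated 20.155; REF vehicle 18.880; REF rapamycin-treated 19.215
ΔCt(vehicle) = 22.160 − 18.880 = 3.280
ΔCt(rapamycin-treated) = 20.155 − 19.215 = 0.940
ΔΔCt = 0.940 − 3.280 = -2.340
Fold change = 2^(−(-2.340)) = 2^2.340 = 5.0630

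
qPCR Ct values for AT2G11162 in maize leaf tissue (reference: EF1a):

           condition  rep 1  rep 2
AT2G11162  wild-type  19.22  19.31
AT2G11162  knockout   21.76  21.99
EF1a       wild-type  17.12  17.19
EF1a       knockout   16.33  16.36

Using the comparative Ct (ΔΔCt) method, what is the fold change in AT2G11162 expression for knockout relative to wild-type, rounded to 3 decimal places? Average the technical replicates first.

0.093

Mean Ct: AT2G11162 wild-type 19.265; AT2G11162 knockout 21.875; EF1a wild-type 17.155; EF1a knockout 16.345
ΔCt(wild-type) = 19.265 − 17.155 = 2.110
ΔCt(knockout) = 21.875 − 16.345 = 5.530
ΔΔCt = 5.530 − 2.110 = 3.420
Fold change = 2^(−3.420) = 0.0934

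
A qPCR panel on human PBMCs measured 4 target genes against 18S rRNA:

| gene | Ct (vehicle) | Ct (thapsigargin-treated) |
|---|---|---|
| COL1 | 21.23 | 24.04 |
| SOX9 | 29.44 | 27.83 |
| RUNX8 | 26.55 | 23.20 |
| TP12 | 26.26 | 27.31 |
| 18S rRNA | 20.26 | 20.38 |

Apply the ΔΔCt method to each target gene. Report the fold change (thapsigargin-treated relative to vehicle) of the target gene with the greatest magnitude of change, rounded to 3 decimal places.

11.081

COL1: ΔΔCt = (24.04−20.38) − (21.23−20.26) = 3.66 − 0.97 = 2.69; fold change = 2^-2.69 = 0.155
SOX9: ΔΔCt = (27.83−20.38) − (29.44−20.26) = 7.45 − 9.18 = -1.73; fold change = 2^1.73 = 3.317
RUNX8: ΔΔCt = (23.20−20.38) − (26.55−20.26) = 2.82 − 6.29 = -3.47; fold change = 2^3.47 = 11.081
TP12: ΔΔCt = (27.31−20.38) − (26.26−20.26) = 6.93 − 6.00 = 0.93; fold change = 2^-0.93 = 0.525
RUNX8 has the largest |ΔΔCt| = 3.47.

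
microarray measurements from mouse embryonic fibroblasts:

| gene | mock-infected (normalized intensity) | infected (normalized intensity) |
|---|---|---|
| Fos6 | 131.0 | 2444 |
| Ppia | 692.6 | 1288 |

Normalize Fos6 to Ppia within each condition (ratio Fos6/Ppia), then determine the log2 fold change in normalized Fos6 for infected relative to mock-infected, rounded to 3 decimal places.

Fos6/Ppia (mock-infected) = 131.0 / 692.6 = 0.18914
Fos6/Ppia (infected) = 2444 / 1288 = 1.8975
Fold change = 1.8975 / 0.18914 = 10.0322
log2(10.0322) = 3.3266

3.327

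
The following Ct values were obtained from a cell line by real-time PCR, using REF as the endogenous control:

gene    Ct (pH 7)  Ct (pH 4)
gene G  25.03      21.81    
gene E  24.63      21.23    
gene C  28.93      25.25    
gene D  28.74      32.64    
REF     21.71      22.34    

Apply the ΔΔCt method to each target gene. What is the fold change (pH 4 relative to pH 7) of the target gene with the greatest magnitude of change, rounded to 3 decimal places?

gene G: ΔΔCt = (21.81−22.34) − (25.03−21.71) = -0.53 − 3.32 = -3.85; fold change = 2^3.85 = 14.420
gene E: ΔΔCt = (21.23−22.34) − (24.63−21.71) = -1.11 − 2.92 = -4.03; fold change = 2^4.03 = 16.336
gene C: ΔΔCt = (25.25−22.34) − (28.93−21.71) = 2.91 − 7.22 = -4.31; fold change = 2^4.31 = 19.835
gene D: ΔΔCt = (32.64−22.34) − (28.74−21.71) = 10.30 − 7.03 = 3.27; fold change = 2^-3.27 = 0.104
gene C has the largest |ΔΔCt| = 4.31.

19.835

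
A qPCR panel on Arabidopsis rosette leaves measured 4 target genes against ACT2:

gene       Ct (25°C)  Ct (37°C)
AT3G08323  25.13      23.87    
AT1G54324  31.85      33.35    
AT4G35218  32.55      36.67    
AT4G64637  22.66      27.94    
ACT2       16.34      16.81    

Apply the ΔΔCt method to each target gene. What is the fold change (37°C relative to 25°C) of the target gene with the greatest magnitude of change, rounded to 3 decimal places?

AT3G08323: ΔΔCt = (23.87−16.81) − (25.13−16.34) = 7.06 − 8.79 = -1.73; fold change = 2^1.73 = 3.317
AT1G54324: ΔΔCt = (33.35−16.81) − (31.85−16.34) = 16.54 − 15.51 = 1.03; fold change = 2^-1.03 = 0.490
AT4G35218: ΔΔCt = (36.67−16.81) − (32.55−16.34) = 19.86 − 16.21 = 3.65; fold change = 2^-3.65 = 0.080
AT4G64637: ΔΔCt = (27.94−16.81) − (22.66−16.34) = 11.13 − 6.32 = 4.81; fold change = 2^-4.81 = 0.036
AT4G64637 has the largest |ΔΔCt| = 4.81.

0.036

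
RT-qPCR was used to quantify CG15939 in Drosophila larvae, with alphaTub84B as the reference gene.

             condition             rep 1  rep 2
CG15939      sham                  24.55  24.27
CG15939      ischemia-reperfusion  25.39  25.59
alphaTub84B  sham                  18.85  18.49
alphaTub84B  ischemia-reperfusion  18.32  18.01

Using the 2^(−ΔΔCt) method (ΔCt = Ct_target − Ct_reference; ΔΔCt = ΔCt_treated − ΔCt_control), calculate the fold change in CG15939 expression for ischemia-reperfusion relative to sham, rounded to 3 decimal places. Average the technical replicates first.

Mean Ct: CG15939 sham 24.410; CG15939 ischemia-reperfusion 25.490; alphaTub84B sham 18.670; alphaTub84B ischemia-reperfusion 18.165
ΔCt(sham) = 24.410 − 18.670 = 5.740
ΔCt(ischemia-reperfusion) = 25.490 − 18.165 = 7.325
ΔΔCt = 7.325 − 5.740 = 1.585
Fold change = 2^(−1.585) = 0.3333

0.333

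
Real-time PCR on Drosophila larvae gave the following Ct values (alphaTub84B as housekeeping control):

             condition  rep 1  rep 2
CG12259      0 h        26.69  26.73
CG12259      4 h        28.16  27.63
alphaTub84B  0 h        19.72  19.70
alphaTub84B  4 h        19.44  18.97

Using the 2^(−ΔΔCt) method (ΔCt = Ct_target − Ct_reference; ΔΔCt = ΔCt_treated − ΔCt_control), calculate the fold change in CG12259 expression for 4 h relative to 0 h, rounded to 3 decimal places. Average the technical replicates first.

0.310

Mean Ct: CG12259 0 h 26.710; CG12259 4 h 27.895; alphaTub84B 0 h 19.710; alphaTub84B 4 h 19.205
ΔCt(0 h) = 26.710 − 19.710 = 7.000
ΔCt(4 h) = 27.895 − 19.205 = 8.690
ΔΔCt = 8.690 − 7.000 = 1.690
Fold change = 2^(−1.690) = 0.3099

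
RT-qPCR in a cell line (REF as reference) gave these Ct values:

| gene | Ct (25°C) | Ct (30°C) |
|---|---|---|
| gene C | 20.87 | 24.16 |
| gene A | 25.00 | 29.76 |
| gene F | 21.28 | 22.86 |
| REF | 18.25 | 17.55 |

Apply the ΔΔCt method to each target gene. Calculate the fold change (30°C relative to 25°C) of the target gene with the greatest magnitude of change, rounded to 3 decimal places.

gene C: ΔΔCt = (24.16−17.55) − (20.87−18.25) = 6.61 − 2.62 = 3.99; fold change = 2^-3.99 = 0.063
gene A: ΔΔCt = (29.76−17.55) − (25.00−18.25) = 12.21 − 6.75 = 5.46; fold change = 2^-5.46 = 0.023
gene F: ΔΔCt = (22.86−17.55) − (21.28−18.25) = 5.31 − 3.03 = 2.28; fold change = 2^-2.28 = 0.206
gene A has the largest |ΔΔCt| = 5.46.

0.023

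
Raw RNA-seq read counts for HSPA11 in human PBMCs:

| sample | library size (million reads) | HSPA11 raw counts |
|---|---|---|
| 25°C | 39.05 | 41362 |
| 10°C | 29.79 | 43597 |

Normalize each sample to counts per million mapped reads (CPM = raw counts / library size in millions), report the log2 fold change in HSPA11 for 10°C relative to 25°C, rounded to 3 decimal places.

0.466

CPM(25°C) = 41362 / 39.05 = 1059.2061
CPM(10°C) = 43597 / 29.79 = 1463.4777
Fold change = 1463.4777 / 1059.2061 = 1.38167
log2(1.38167) = 0.4664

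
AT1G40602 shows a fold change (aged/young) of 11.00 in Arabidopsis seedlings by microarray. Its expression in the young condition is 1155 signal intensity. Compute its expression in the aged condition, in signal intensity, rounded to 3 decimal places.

aged expression = 1155 × 11.00 = 12705.000

12705.000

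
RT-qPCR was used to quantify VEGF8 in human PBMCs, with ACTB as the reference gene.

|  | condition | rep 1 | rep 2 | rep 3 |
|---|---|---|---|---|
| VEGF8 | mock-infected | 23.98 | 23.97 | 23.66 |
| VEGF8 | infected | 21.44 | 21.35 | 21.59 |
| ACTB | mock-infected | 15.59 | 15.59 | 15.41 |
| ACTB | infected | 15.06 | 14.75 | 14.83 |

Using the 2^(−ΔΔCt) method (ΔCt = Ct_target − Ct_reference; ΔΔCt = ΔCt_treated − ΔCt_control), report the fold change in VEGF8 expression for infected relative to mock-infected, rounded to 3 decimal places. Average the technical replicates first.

Mean Ct: VEGF8 mock-infected 23.870; VEGF8 infected 21.460; ACTB mock-infected 15.530; ACTB infected 14.880
ΔCt(mock-infected) = 23.870 − 15.530 = 8.340
ΔCt(infected) = 21.460 − 14.880 = 6.580
ΔΔCt = 6.580 − 8.340 = -1.760
Fold change = 2^(−(-1.760)) = 2^1.760 = 3.3870

3.387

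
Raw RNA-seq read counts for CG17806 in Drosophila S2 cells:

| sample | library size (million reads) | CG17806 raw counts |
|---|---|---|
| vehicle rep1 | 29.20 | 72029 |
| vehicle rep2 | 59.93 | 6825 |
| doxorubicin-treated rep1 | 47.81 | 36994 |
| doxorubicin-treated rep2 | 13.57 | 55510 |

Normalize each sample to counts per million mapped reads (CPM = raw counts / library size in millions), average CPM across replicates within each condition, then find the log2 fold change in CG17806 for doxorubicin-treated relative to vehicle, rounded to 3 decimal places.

0.915

CPM(vehicle rep1) = 72029 / 29.20 = 2466.7466
CPM(vehicle rep2) = 6825 / 59.93 = 113.8829
CPM(doxorubicin-treated rep1) = 36994 / 47.81 = 773.7712
CPM(doxorubicin-treated rep2) = 55510 / 13.57 = 4090.6411
mean CPM(vehicle) = 1290.3147; mean CPM(doxorubicin-treated) = 2432.2061
Fold change = 2432.2061 / 1290.3147 = 1.88497
log2(1.88497) = 0.9145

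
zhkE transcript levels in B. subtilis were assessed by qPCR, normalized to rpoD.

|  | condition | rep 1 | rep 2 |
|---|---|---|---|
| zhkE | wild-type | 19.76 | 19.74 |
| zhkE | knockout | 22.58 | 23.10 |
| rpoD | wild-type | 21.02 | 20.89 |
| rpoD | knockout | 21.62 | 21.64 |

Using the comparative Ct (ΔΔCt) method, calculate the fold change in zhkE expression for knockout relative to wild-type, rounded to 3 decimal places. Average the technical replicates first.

Mean Ct: zhkE wild-type 19.750; zhkE knockout 22.840; rpoD wild-type 20.955; rpoD knockout 21.630
ΔCt(wild-type) = 19.750 − 20.955 = -1.205
ΔCt(knockout) = 22.840 − 21.630 = 1.210
ΔΔCt = 1.210 − (-1.205) = 2.415
Fold change = 2^(−2.415) = 0.1875

0.188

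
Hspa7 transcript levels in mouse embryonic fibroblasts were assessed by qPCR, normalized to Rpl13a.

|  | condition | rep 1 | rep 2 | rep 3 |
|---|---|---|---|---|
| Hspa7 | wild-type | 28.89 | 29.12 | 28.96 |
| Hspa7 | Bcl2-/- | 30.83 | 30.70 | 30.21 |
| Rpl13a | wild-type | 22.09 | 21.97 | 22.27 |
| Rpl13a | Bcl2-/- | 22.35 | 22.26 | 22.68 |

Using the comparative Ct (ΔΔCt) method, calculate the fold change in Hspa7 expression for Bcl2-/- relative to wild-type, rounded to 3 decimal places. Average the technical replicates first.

0.415

Mean Ct: Hspa7 wild-type 28.990; Hspa7 Bcl2-/- 30.580; Rpl13a wild-type 22.110; Rpl13a Bcl2-/- 22.430
ΔCt(wild-type) = 28.990 − 22.110 = 6.880
ΔCt(Bcl2-/-) = 30.580 − 22.430 = 8.150
ΔΔCt = 8.150 − 6.880 = 1.270
Fold change = 2^(−1.270) = 0.4147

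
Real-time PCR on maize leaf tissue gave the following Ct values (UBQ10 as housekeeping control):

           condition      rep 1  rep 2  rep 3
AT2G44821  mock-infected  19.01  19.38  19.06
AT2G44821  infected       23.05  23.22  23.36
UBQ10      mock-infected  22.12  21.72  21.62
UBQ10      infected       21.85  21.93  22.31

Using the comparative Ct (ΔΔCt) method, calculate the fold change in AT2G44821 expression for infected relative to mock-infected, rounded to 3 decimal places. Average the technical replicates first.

Mean Ct: AT2G44821 mock-infected 19.150; AT2G44821 infected 23.210; UBQ10 mock-infected 21.820; UBQ10 infected 22.030
ΔCt(mock-infected) = 19.150 − 21.820 = -2.670
ΔCt(infected) = 23.210 − 22.030 = 1.180
ΔΔCt = 1.180 − (-2.670) = 3.850
Fold change = 2^(−3.850) = 0.0693

0.069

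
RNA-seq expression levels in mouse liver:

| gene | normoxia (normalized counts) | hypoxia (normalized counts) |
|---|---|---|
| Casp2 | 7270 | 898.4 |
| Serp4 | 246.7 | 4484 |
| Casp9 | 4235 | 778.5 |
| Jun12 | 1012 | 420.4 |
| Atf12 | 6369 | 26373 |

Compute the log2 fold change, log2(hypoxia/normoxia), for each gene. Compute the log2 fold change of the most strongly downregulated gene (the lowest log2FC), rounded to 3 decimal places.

log2(898.4/7270) = -3.017  (Casp2)
log2(4484/246.7) = 4.184  (Serp4)
log2(778.5/4235) = -2.444  (Casp9)
log2(420.4/1012) = -1.267  (Jun12)
log2(26373/6369) = 2.050  (Atf12)
Casp2 is most strongly downregulated.

-3.017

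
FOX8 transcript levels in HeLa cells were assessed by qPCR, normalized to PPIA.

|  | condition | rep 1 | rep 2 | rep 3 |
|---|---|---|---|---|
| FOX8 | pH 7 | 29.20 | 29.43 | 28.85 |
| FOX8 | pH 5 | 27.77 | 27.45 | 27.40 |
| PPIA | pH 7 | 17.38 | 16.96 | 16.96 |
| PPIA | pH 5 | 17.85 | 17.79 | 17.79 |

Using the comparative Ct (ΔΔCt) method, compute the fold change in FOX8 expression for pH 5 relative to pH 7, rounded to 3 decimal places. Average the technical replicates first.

5.028

Mean Ct: FOX8 pH 7 29.160; FOX8 pH 5 27.540; PPIA pH 7 17.100; PPIA pH 5 17.810
ΔCt(pH 7) = 29.160 − 17.100 = 12.060
ΔCt(pH 5) = 27.540 − 17.810 = 9.730
ΔΔCt = 9.730 − 12.060 = -2.330
Fold change = 2^(−(-2.330)) = 2^2.330 = 5.0281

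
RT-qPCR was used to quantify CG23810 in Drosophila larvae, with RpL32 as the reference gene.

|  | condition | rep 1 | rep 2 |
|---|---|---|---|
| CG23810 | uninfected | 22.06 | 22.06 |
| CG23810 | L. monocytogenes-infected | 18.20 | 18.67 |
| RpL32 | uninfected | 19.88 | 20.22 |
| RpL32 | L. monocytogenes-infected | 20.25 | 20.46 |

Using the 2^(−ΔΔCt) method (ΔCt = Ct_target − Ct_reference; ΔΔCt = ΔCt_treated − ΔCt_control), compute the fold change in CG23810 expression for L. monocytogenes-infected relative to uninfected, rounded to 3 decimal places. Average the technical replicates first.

15.242

Mean Ct: CG23810 uninfected 22.060; CG23810 L. monocytogenes-infected 18.435; RpL32 uninfected 20.050; RpL32 L. monocytogenes-infected 20.355
ΔCt(uninfected) = 22.060 − 20.050 = 2.010
ΔCt(L. monocytogenes-infected) = 18.435 − 20.355 = -1.920
ΔΔCt = -1.920 − 2.010 = -3.930
Fold change = 2^(−(-3.930)) = 2^3.930 = 15.2422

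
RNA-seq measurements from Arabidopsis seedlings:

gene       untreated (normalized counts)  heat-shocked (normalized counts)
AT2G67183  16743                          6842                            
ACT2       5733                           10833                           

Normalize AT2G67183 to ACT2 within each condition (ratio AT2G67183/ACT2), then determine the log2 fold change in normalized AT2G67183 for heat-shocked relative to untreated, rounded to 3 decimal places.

AT2G67183/ACT2 (untreated) = 16743 / 5733 = 2.9205
AT2G67183/ACT2 (heat-shocked) = 6842 / 10833 = 0.63159
Fold change = 0.63159 / 2.9205 = 0.2163
log2(0.2163) = -2.2091

-2.209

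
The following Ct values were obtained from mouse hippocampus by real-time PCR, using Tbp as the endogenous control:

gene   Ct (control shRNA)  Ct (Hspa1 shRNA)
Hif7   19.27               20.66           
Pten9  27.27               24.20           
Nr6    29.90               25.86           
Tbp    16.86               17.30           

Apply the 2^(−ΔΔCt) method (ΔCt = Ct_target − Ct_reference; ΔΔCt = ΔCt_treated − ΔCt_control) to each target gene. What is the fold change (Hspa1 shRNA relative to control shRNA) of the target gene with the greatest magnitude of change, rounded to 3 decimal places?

Hif7: ΔΔCt = (20.66−17.30) − (19.27−16.86) = 3.36 − 2.41 = 0.95; fold change = 2^-0.95 = 0.518
Pten9: ΔΔCt = (24.20−17.30) − (27.27−16.86) = 6.90 − 10.41 = -3.51; fold change = 2^3.51 = 11.392
Nr6: ΔΔCt = (25.86−17.30) − (29.90−16.86) = 8.56 − 13.04 = -4.48; fold change = 2^4.48 = 22.316
Nr6 has the largest |ΔΔCt| = 4.48.

22.316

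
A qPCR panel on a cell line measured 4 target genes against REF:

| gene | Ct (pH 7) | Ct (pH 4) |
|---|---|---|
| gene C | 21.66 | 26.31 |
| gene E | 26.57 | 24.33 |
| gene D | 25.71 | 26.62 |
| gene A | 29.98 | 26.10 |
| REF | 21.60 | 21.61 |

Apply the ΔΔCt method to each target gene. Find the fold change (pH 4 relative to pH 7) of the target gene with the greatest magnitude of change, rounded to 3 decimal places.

gene C: ΔΔCt = (26.31−21.61) − (21.66−21.60) = 4.70 − 0.06 = 4.64; fold change = 2^-4.64 = 0.040
gene E: ΔΔCt = (24.33−21.61) − (26.57−21.60) = 2.72 − 4.97 = -2.25; fold change = 2^2.25 = 4.757
gene D: ΔΔCt = (26.62−21.61) − (25.71−21.60) = 5.01 − 4.11 = 0.90; fold change = 2^-0.90 = 0.536
gene A: ΔΔCt = (26.10−21.61) − (29.98−21.60) = 4.49 − 8.38 = -3.89; fold change = 2^3.89 = 14.825
gene C has the largest |ΔΔCt| = 4.64.

0.040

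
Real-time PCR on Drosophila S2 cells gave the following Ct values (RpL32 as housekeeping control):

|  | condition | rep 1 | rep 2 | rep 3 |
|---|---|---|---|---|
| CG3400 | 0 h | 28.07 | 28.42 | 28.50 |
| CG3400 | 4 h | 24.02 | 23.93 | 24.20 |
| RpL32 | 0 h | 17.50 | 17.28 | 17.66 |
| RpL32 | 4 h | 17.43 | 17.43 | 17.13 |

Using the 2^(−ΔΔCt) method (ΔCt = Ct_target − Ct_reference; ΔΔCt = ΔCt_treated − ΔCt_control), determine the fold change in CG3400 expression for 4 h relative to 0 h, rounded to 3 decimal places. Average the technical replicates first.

17.509

Mean Ct: CG3400 0 h 28.330; CG3400 4 h 24.050; RpL32 0 h 17.480; RpL32 4 h 17.330
ΔCt(0 h) = 28.330 − 17.480 = 10.850
ΔCt(4 h) = 24.050 − 17.330 = 6.720
ΔΔCt = 6.720 − 10.850 = -4.130
Fold change = 2^(−(-4.130)) = 2^4.130 = 17.5087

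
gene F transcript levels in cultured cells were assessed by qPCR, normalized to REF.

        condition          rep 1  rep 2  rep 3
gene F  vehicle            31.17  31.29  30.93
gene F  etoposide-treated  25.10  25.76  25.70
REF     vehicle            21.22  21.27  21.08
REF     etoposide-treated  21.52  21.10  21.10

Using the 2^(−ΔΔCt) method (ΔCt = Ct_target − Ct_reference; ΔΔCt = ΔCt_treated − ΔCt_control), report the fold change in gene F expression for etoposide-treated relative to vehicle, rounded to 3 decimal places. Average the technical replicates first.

50.563

Mean Ct: gene F vehicle 31.130; gene F etoposide-treated 25.520; REF vehicle 21.190; REF etoposide-treated 21.240
ΔCt(vehicle) = 31.130 − 21.190 = 9.940
ΔCt(etoposide-treated) = 25.520 − 21.240 = 4.280
ΔΔCt = 4.280 − 9.940 = -5.660
Fold change = 2^(−(-5.660)) = 2^5.660 = 50.5626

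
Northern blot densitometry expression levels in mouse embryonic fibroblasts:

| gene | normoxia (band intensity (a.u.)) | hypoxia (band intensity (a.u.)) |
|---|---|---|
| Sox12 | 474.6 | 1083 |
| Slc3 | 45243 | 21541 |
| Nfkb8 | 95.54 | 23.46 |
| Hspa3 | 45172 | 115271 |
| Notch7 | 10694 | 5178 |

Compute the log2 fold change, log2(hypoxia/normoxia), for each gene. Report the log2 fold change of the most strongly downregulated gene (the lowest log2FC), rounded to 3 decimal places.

-2.026

log2(1083/474.6) = 1.190  (Sox12)
log2(21541/45243) = -1.071  (Slc3)
log2(23.46/95.54) = -2.026  (Nfkb8)
log2(115271/45172) = 1.352  (Hspa3)
log2(5178/10694) = -1.046  (Notch7)
Nfkb8 is most strongly downregulated.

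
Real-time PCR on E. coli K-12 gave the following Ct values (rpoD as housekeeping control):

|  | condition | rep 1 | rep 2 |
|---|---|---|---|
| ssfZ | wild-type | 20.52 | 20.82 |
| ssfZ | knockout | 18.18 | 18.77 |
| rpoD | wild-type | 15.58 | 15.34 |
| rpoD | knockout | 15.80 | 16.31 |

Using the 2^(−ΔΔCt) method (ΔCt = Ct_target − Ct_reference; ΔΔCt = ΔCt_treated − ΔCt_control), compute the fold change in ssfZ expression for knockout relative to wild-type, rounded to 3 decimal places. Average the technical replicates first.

6.916

Mean Ct: ssfZ wild-type 20.670; ssfZ knockout 18.475; rpoD wild-type 15.460; rpoD knockout 16.055
ΔCt(wild-type) = 20.670 − 15.460 = 5.210
ΔCt(knockout) = 18.475 − 16.055 = 2.420
ΔΔCt = 2.420 − 5.210 = -2.790
Fold change = 2^(−(-2.790)) = 2^2.790 = 6.9163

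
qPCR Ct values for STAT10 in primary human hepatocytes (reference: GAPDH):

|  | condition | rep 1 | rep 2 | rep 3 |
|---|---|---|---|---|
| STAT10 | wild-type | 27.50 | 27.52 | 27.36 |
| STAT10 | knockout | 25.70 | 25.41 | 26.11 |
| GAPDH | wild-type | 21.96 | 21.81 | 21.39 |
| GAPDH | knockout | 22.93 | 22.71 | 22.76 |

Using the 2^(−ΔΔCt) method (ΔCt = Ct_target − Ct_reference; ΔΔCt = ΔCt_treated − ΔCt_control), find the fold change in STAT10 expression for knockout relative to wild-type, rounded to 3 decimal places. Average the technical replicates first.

Mean Ct: STAT10 wild-type 27.460; STAT10 knockout 25.740; GAPDH wild-type 21.720; GAPDH knockout 22.800
ΔCt(wild-type) = 27.460 − 21.720 = 5.740
ΔCt(knockout) = 25.740 − 22.800 = 2.940
ΔΔCt = 2.940 − 5.740 = -2.800
Fold change = 2^(−(-2.800)) = 2^2.800 = 6.9644

6.964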